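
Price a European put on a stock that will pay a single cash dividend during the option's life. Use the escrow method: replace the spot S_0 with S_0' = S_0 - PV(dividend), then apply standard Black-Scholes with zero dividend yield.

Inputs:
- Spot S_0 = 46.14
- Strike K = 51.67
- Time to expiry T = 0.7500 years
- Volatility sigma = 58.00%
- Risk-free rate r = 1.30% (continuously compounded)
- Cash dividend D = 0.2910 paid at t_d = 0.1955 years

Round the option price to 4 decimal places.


Answer: Price = 12.5025

Derivation:
PV(D) = D * exp(-r * t_d) = 0.2910 * 0.99746173 = 0.29026136
S_0' = S_0 - PV(D) = 46.1400 - 0.29026136 = 45.84973864
d1 = (ln(S_0'/K) + (r + sigma^2/2)*T) / (sigma*sqrt(T)) = 0.03263454
d2 = d1 - sigma*sqrt(T) = -0.46966020
exp(-rT) = 0.99029738
N(-d1) = 0.48698301; N(-d2) = 0.68070110
P = K * exp(-rT) * N(-d2) - S_0' * N(-d1) = 51.6700 * 0.99029738 * 0.68070110 - 45.84973864 * 0.48698301 = 12.5025


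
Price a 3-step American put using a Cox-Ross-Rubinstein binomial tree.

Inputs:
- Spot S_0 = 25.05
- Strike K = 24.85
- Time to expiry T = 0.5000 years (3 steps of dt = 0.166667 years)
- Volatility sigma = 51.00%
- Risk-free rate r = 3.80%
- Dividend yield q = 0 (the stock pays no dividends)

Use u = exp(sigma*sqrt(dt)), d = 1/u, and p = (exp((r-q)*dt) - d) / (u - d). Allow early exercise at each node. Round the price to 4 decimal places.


Answer: Price = V(0,0) = 3.5506

Derivation:
dt = T/N = 0.166667
u = exp(sigma*sqrt(dt)) = 1.231468; d = 1/u = 0.812039
p = (exp((r-q)*dt) - d) / (u - d) = 0.463283
Discount per step: exp(-r*dt) = 0.993687
Stock lattice S(k, i) with i counting down-moves:
  k=0: S(0,0) = 25.0500
  k=1: S(1,0) = 30.8483; S(1,1) = 20.3416
  k=2: S(2,0) = 37.9886; S(2,1) = 25.0500; S(2,2) = 16.5182
  k=3: S(3,0) = 46.7818; S(3,1) = 30.8483; S(3,2) = 20.3416; S(3,3) = 13.4134
Terminal payoffs V(N, i) = max(K - S_T, 0):
  V(3,0) = 0.000000; V(3,1) = 0.000000; V(3,2) = 4.508417; V(3,3) = 11.436604
Backward induction: V(k, i) = exp(-r*dt) * [p * V(k+1, i) + (1-p) * V(k+1, i+1)]; then take max(V_cont, immediate exercise) for American.
  V(2,0) = exp(-r*dt) * [p*0.000000 + (1-p)*0.000000] = 0.000000; exercise = 0.000000; V(2,0) = max -> 0.000000
  V(2,1) = exp(-r*dt) * [p*0.000000 + (1-p)*4.508417] = 2.404466; exercise = 0.000000; V(2,1) = max -> 2.404466
  V(2,2) = exp(-r*dt) * [p*4.508417 + (1-p)*11.436604] = 8.174951; exercise = 8.331837; V(2,2) = max -> 8.331837
  V(1,0) = exp(-r*dt) * [p*0.000000 + (1-p)*2.404466] = 1.282369; exercise = 0.000000; V(1,0) = max -> 1.282369
  V(1,1) = exp(-r*dt) * [p*2.404466 + (1-p)*8.331837] = 5.550519; exercise = 4.508417; V(1,1) = max -> 5.550519
  V(0,0) = exp(-r*dt) * [p*1.282369 + (1-p)*5.550519] = 3.550598; exercise = 0.000000; V(0,0) = max -> 3.550598


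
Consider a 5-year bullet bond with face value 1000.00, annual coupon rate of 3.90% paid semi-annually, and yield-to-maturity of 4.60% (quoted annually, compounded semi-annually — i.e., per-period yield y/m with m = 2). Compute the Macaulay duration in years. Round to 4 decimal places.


Answer: Macaulay duration = 4.5829 years

Derivation:
Coupon per period c = face * coupon_rate / m = 19.500000
Periods per year m = 2; per-period yield y/m = 0.023000
Number of cashflows N = 10
Cashflows (t years, CF_t, discount factor 1/(1+y/m)^(m*t), PV):
  t = 0.5000: CF_t = 19.500000, DF = 0.977517, PV = 19.061584
  t = 1.0000: CF_t = 19.500000, DF = 0.955540, PV = 18.633024
  t = 1.5000: CF_t = 19.500000, DF = 0.934056, PV = 18.214100
  t = 2.0000: CF_t = 19.500000, DF = 0.913056, PV = 17.804594
  t = 2.5000: CF_t = 19.500000, DF = 0.892528, PV = 17.404295
  t = 3.0000: CF_t = 19.500000, DF = 0.872461, PV = 17.012996
  t = 3.5000: CF_t = 19.500000, DF = 0.852846, PV = 16.630495
  t = 4.0000: CF_t = 19.500000, DF = 0.833671, PV = 16.256593
  t = 4.5000: CF_t = 19.500000, DF = 0.814928, PV = 15.891098
  t = 5.0000: CF_t = 1019.500000, DF = 0.796606, PV = 812.139985
Price P = sum_t PV_t = 969.048764
Macaulay numerator sum_t t * PV_t:
  t * PV_t at t = 0.5000: 9.530792
  t * PV_t at t = 1.0000: 18.633024
  t * PV_t at t = 1.5000: 27.321150
  t * PV_t at t = 2.0000: 35.609188
  t * PV_t at t = 2.5000: 43.510738
  t * PV_t at t = 3.0000: 51.038989
  t * PV_t at t = 3.5000: 58.206732
  t * PV_t at t = 4.0000: 65.026373
  t * PV_t at t = 4.5000: 71.509941
  t * PV_t at t = 5.0000: 4060.699924
Macaulay duration D = (sum_t t * PV_t) / P = 4441.086852 / 969.048764 = 4.582934


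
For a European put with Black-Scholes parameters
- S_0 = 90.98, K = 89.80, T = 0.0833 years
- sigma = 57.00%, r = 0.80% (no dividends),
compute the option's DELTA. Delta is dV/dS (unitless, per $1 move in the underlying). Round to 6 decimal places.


d1 = 0.1656610217; d2 = 0.0011491073
phi(d1) = 0.3935054661; exp(-qT) = 1.0000000000; exp(-rT) = 0.9993338220
N(-d1) = 0.4342118611
Delta = -exp(-qT) * N(-d1) = -1.0000000000 * 0.4342118611 = -0.434212

Answer: Delta = -0.434212


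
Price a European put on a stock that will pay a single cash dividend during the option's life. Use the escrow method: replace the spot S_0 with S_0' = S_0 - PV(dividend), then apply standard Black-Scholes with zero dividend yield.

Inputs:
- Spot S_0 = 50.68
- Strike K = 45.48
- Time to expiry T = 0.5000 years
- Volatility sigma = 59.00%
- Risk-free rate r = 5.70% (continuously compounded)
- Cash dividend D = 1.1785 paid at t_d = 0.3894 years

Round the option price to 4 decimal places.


Answer: Price = 5.3627

Derivation:
PV(D) = D * exp(-r * t_d) = 1.1785 * 0.97804871 = 1.15263041
S_0' = S_0 - PV(D) = 50.6800 - 1.15263041 = 49.52736959
d1 = (ln(S_0'/K) + (r + sigma^2/2)*T) / (sigma*sqrt(T)) = 0.48125872
d2 = d1 - sigma*sqrt(T) = 0.06406572
exp(-rT) = 0.97190229
N(-d1) = 0.31516632; N(-d2) = 0.47445895
P = K * exp(-rT) * N(-d2) - S_0' * N(-d1) = 45.4800 * 0.97190229 * 0.47445895 - 49.52736959 * 0.31516632 = 5.3627


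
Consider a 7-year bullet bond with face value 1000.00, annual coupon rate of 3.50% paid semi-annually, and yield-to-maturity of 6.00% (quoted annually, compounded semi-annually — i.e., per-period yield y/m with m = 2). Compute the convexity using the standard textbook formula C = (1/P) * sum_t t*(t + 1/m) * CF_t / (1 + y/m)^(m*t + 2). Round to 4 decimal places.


Coupon per period c = face * coupon_rate / m = 17.500000
Periods per year m = 2; per-period yield y/m = 0.030000
Number of cashflows N = 14
Cashflows (t years, CF_t, discount factor 1/(1+y/m)^(m*t), PV):
  t = 0.5000: CF_t = 17.500000, DF = 0.970874, PV = 16.990291
  t = 1.0000: CF_t = 17.500000, DF = 0.942596, PV = 16.495428
  t = 1.5000: CF_t = 17.500000, DF = 0.915142, PV = 16.014979
  t = 2.0000: CF_t = 17.500000, DF = 0.888487, PV = 15.548523
  t = 2.5000: CF_t = 17.500000, DF = 0.862609, PV = 15.095654
  t = 3.0000: CF_t = 17.500000, DF = 0.837484, PV = 14.655974
  t = 3.5000: CF_t = 17.500000, DF = 0.813092, PV = 14.229101
  t = 4.0000: CF_t = 17.500000, DF = 0.789409, PV = 13.814662
  t = 4.5000: CF_t = 17.500000, DF = 0.766417, PV = 13.412293
  t = 5.0000: CF_t = 17.500000, DF = 0.744094, PV = 13.021644
  t = 5.5000: CF_t = 17.500000, DF = 0.722421, PV = 12.642372
  t = 6.0000: CF_t = 17.500000, DF = 0.701380, PV = 12.274148
  t = 6.5000: CF_t = 17.500000, DF = 0.680951, PV = 11.916648
  t = 7.0000: CF_t = 1017.500000, DF = 0.661118, PV = 672.687367
Price P = sum_t PV_t = 858.799086
Convexity numerator sum_t t*(t + 1/m) * CF_t / (1+y/m)^(m*t + 2):
  t = 0.5000: term = 8.007490
  t = 1.0000: term = 23.322785
  t = 1.5000: term = 45.286961
  t = 2.0000: term = 73.279872
  t = 2.5000: term = 106.718261
  t = 3.0000: term = 145.053947
  t = 3.5000: term = 187.772099
  t = 4.0000: term = 234.389583
  t = 4.5000: term = 284.453378
  t = 5.0000: term = 337.539067
  t = 5.5000: term = 393.249399
  t = 6.0000: term = 451.212902
  t = 6.5000: term = 511.082576
  t = 7.0000: term = 33288.798934
Convexity = (1/P) * sum = 36090.167255 / 858.799086 = 42.023994

Answer: Convexity = 42.0240


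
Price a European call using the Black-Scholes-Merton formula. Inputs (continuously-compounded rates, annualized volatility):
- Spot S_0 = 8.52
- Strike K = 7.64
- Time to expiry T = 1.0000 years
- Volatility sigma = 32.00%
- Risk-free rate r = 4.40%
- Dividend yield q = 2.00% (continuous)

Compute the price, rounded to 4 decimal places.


Answer: Price = 1.5995

Derivation:
d1 = (ln(S/K) + (r - q + 0.5*sigma^2) * T) / (sigma * sqrt(T)) = 0.57568356
d2 = d1 - sigma * sqrt(T) = 0.25568356
exp(-rT) = 0.95695396; exp(-qT) = 0.98019867
C = S_0 * exp(-qT) * N(d1) - K * exp(-rT) * N(d2)
N(d1) = 0.71758545; N(d2) = 0.60090240
C = 8.5200 * 0.98019867 * 0.71758545 - 7.6400 * 0.95695396 * 0.60090240 = 1.5995


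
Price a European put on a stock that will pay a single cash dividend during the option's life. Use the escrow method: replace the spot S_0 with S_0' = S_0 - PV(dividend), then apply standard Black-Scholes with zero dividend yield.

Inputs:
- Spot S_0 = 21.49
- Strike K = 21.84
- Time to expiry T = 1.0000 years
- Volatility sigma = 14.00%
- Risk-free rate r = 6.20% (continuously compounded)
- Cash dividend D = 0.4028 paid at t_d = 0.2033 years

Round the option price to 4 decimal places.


Answer: Price = 0.9005

Derivation:
PV(D) = D * exp(-r * t_d) = 0.4028 * 0.98747451 = 0.39775473
S_0' = S_0 - PV(D) = 21.4900 - 0.39775473 = 21.09224527
d1 = (ln(S_0'/K) + (r + sigma^2/2)*T) / (sigma*sqrt(T)) = 0.26401642
d2 = d1 - sigma*sqrt(T) = 0.12401642
exp(-rT) = 0.93988289
N(-d1) = 0.39588363; N(-d2) = 0.45065114
P = K * exp(-rT) * N(-d2) - S_0' * N(-d1) = 21.8400 * 0.93988289 * 0.45065114 - 21.09224527 * 0.39588363 = 0.9005


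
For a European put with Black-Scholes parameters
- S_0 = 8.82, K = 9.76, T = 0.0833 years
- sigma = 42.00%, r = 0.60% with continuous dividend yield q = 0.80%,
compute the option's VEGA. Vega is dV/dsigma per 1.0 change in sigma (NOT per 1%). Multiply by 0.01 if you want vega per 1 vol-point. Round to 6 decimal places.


d1 = -0.7761970760; d2 = -0.8974163814
phi(d1) = 0.2951771827; exp(-qT) = 0.9993338220; exp(-rT) = 0.9995003249
Vega = S * exp(-qT) * phi(d1) * sqrt(T) = 8.8200 * 0.9993338220 * 0.2951771827 * 0.2886173938 = 0.750904

Answer: Vega = 0.750904


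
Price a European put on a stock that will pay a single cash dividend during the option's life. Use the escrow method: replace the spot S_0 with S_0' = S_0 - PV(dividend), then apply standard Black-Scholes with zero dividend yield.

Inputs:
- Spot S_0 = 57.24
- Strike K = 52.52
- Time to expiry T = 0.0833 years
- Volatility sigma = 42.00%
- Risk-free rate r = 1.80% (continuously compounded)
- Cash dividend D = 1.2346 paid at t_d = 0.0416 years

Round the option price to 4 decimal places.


PV(D) = D * exp(-r * t_d) = 1.2346 * 0.99925148 = 1.23367588
S_0' = S_0 - PV(D) = 57.2400 - 1.23367588 = 56.00632412
d1 = (ln(S_0'/K) + (r + sigma^2/2)*T) / (sigma*sqrt(T)) = 0.60317971
d2 = d1 - sigma*sqrt(T) = 0.48196041
exp(-rT) = 0.99850172
N(-d1) = 0.27319457; N(-d2) = 0.31491704
P = K * exp(-rT) * N(-d2) - S_0' * N(-d1) = 52.5200 * 0.99850172 * 0.31491704 - 56.00632412 * 0.27319457 = 1.2140

Answer: Price = 1.2140


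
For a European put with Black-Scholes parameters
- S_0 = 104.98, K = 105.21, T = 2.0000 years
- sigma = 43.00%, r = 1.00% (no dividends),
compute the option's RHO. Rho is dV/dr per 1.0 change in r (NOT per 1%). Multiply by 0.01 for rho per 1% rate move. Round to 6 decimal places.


Answer: Rho = -125.454049

Derivation:
d1 = 0.3333457637; d2 = -0.2747660681
phi(d1) = 0.3773816640; exp(-qT) = 1.0000000000; exp(-rT) = 0.9801986733
N(-d2) = 0.6082520156
Rho = -K*T*exp(-rT)*N(-d2) = -105.2100 * 2.0000 * 0.9801986733 * 0.6082520156 = -125.454049


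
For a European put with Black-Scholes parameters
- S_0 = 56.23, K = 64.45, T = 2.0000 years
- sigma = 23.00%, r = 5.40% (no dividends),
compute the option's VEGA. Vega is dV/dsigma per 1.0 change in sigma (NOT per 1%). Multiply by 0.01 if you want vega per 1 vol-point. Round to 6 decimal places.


Answer: Vega = 31.634802

Derivation:
d1 = 0.0752013993; d2 = -0.2500677201
phi(d1) = 0.3978158145; exp(-qT) = 1.0000000000; exp(-rT) = 0.8976275964
Vega = S * exp(-qT) * phi(d1) * sqrt(T) = 56.2300 * 1.0000000000 * 0.3978158145 * 1.4142135624 = 31.634802


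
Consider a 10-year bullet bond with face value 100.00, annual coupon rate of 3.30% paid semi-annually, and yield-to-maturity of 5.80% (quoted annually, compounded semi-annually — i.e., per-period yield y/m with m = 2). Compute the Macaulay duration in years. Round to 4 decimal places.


Answer: Macaulay duration = 8.4070 years

Derivation:
Coupon per period c = face * coupon_rate / m = 1.650000
Periods per year m = 2; per-period yield y/m = 0.029000
Number of cashflows N = 20
Cashflows (t years, CF_t, discount factor 1/(1+y/m)^(m*t), PV):
  t = 0.5000: CF_t = 1.650000, DF = 0.971817, PV = 1.603499
  t = 1.0000: CF_t = 1.650000, DF = 0.944429, PV = 1.558308
  t = 1.5000: CF_t = 1.650000, DF = 0.917812, PV = 1.514390
  t = 2.0000: CF_t = 1.650000, DF = 0.891946, PV = 1.471711
  t = 2.5000: CF_t = 1.650000, DF = 0.866808, PV = 1.430234
  t = 3.0000: CF_t = 1.650000, DF = 0.842379, PV = 1.389926
  t = 3.5000: CF_t = 1.650000, DF = 0.818639, PV = 1.350754
  t = 4.0000: CF_t = 1.650000, DF = 0.795567, PV = 1.312686
  t = 4.5000: CF_t = 1.650000, DF = 0.773146, PV = 1.275691
  t = 5.0000: CF_t = 1.650000, DF = 0.751357, PV = 1.239739
  t = 5.5000: CF_t = 1.650000, DF = 0.730182, PV = 1.204800
  t = 6.0000: CF_t = 1.650000, DF = 0.709603, PV = 1.170845
  t = 6.5000: CF_t = 1.650000, DF = 0.689605, PV = 1.137848
  t = 7.0000: CF_t = 1.650000, DF = 0.670170, PV = 1.105780
  t = 7.5000: CF_t = 1.650000, DF = 0.651282, PV = 1.074616
  t = 8.0000: CF_t = 1.650000, DF = 0.632928, PV = 1.044330
  t = 8.5000: CF_t = 1.650000, DF = 0.615090, PV = 1.014898
  t = 9.0000: CF_t = 1.650000, DF = 0.597755, PV = 0.986296
  t = 9.5000: CF_t = 1.650000, DF = 0.580909, PV = 0.958499
  t = 10.0000: CF_t = 101.650000, DF = 0.564537, PV = 57.385198
Price P = sum_t PV_t = 81.230048
Macaulay numerator sum_t t * PV_t:
  t * PV_t at t = 0.5000: 0.801749
  t * PV_t at t = 1.0000: 1.558308
  t * PV_t at t = 1.5000: 2.271585
  t * PV_t at t = 2.0000: 2.943421
  t * PV_t at t = 2.5000: 3.575585
  t * PV_t at t = 3.0000: 4.169778
  t * PV_t at t = 3.5000: 4.727640
  t * PV_t at t = 4.0000: 5.250745
  t * PV_t at t = 4.5000: 5.740611
  t * PV_t at t = 5.0000: 6.198694
  t * PV_t at t = 5.5000: 6.626398
  t * PV_t at t = 6.0000: 7.025071
  t * PV_t at t = 6.5000: 7.396009
  t * PV_t at t = 7.0000: 7.740459
  t * PV_t at t = 7.5000: 8.059620
  t * PV_t at t = 8.0000: 8.354644
  t * PV_t at t = 8.5000: 8.626637
  t * PV_t at t = 9.0000: 8.876663
  t * PV_t at t = 9.5000: 9.105744
  t * PV_t at t = 10.0000: 573.851984
Macaulay duration D = (sum_t t * PV_t) / P = 682.901344 / 81.230048 = 8.407004


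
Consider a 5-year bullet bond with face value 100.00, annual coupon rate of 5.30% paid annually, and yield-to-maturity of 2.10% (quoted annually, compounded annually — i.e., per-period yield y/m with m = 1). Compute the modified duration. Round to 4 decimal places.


Coupon per period c = face * coupon_rate / m = 5.300000
Periods per year m = 1; per-period yield y/m = 0.021000
Number of cashflows N = 5
Cashflows (t years, CF_t, discount factor 1/(1+y/m)^(m*t), PV):
  t = 1.0000: CF_t = 5.300000, DF = 0.979432, PV = 5.190989
  t = 2.0000: CF_t = 5.300000, DF = 0.959287, PV = 5.084221
  t = 3.0000: CF_t = 5.300000, DF = 0.939556, PV = 4.979648
  t = 4.0000: CF_t = 5.300000, DF = 0.920231, PV = 4.877226
  t = 5.0000: CF_t = 105.300000, DF = 0.901304, PV = 94.907309
Price P = sum_t PV_t = 115.039393
First compute Macaulay numerator sum_t t * PV_t:
  t * PV_t at t = 1.0000: 5.190989
  t * PV_t at t = 2.0000: 10.168441
  t * PV_t at t = 3.0000: 14.938944
  t * PV_t at t = 4.0000: 19.508905
  t * PV_t at t = 5.0000: 474.536546
Macaulay duration D = 524.343826 / 115.039393 = 4.557950
Modified duration = D / (1 + y/m) = 4.557950 / (1 + 0.021000) = 4.464202

Answer: Modified duration = 4.4642


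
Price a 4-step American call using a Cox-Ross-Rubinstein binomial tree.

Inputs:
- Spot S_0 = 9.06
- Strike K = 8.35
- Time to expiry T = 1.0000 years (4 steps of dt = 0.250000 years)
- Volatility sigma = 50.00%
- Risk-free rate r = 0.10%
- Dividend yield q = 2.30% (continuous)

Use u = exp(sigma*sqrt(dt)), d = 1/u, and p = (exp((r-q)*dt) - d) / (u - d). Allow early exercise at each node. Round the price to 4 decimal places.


dt = T/N = 0.250000
u = exp(sigma*sqrt(dt)) = 1.284025; d = 1/u = 0.778801
p = (exp((r-q)*dt) - d) / (u - d) = 0.426967
Discount per step: exp(-r*dt) = 0.999750
Stock lattice S(k, i) with i counting down-moves:
  k=0: S(0,0) = 9.0600
  k=1: S(1,0) = 11.6333; S(1,1) = 7.0559
  k=2: S(2,0) = 14.9374; S(2,1) = 9.0600; S(2,2) = 5.4952
  k=3: S(3,0) = 19.1800; S(3,1) = 11.6333; S(3,2) = 7.0559; S(3,3) = 4.2796
  k=4: S(4,0) = 24.6276; S(4,1) = 14.9374; S(4,2) = 9.0600; S(4,3) = 5.4952; S(4,4) = 3.3330
Terminal payoffs V(N, i) = max(S_T - K, 0):
  V(4,0) = 16.277633; V(4,1) = 6.587415; V(4,2) = 0.710000; V(4,3) = 0.000000; V(4,4) = 0.000000
Backward induction: V(k, i) = exp(-r*dt) * [p * V(k+1, i) + (1-p) * V(k+1, i+1)]; then take max(V_cont, immediate exercise) for American.
  V(3,0) = exp(-r*dt) * [p*16.277633 + (1-p)*6.587415] = 10.722139; exercise = 10.830020; V(3,0) = max -> 10.830020
  V(3,1) = exp(-r*dt) * [p*6.587415 + (1-p)*0.710000] = 3.218658; exercise = 3.283270; V(3,1) = max -> 3.283270
  V(3,2) = exp(-r*dt) * [p*0.710000 + (1-p)*0.000000] = 0.303071; exercise = 0.000000; V(3,2) = max -> 0.303071
  V(3,3) = exp(-r*dt) * [p*0.000000 + (1-p)*0.000000] = 0.000000; exercise = 0.000000; V(3,3) = max -> 0.000000
  V(2,0) = exp(-r*dt) * [p*10.830020 + (1-p)*3.283270] = 6.503858; exercise = 6.587415; V(2,0) = max -> 6.587415
  V(2,1) = exp(-r*dt) * [p*3.283270 + (1-p)*0.303071] = 1.575124; exercise = 0.710000; V(2,1) = max -> 1.575124
  V(2,2) = exp(-r*dt) * [p*0.303071 + (1-p)*0.000000] = 0.129369; exercise = 0.000000; V(2,2) = max -> 0.129369
  V(1,0) = exp(-r*dt) * [p*6.587415 + (1-p)*1.575124] = 3.714279; exercise = 3.283270; V(1,0) = max -> 3.714279
  V(1,1) = exp(-r*dt) * [p*1.575124 + (1-p)*0.129369] = 0.746472; exercise = 0.000000; V(1,1) = max -> 0.746472
  V(0,0) = exp(-r*dt) * [p*3.714279 + (1-p)*0.746472] = 2.013125; exercise = 0.710000; V(0,0) = max -> 2.013125

Answer: Price = V(0,0) = 2.0131


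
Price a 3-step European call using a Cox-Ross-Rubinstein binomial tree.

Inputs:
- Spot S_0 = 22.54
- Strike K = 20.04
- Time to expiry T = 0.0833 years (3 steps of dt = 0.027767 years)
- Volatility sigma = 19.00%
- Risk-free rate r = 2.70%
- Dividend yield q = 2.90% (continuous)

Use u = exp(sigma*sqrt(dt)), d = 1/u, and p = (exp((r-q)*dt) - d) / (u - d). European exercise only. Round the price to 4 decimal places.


dt = T/N = 0.027767
u = exp(sigma*sqrt(dt)) = 1.032167; d = 1/u = 0.968836
p = (exp((r-q)*dt) - d) / (u - d) = 0.491209
Discount per step: exp(-r*dt) = 0.999251
Stock lattice S(k, i) with i counting down-moves:
  k=0: S(0,0) = 22.5400
  k=1: S(1,0) = 23.2650; S(1,1) = 21.8376
  k=2: S(2,0) = 24.0134; S(2,1) = 22.5400; S(2,2) = 21.1570
  k=3: S(3,0) = 24.7858; S(3,1) = 23.2650; S(3,2) = 21.8376; S(3,3) = 20.4977
Terminal payoffs V(N, i) = max(S_T - K, 0):
  V(3,0) = 4.745840; V(3,1) = 3.225041; V(3,2) = 1.797555; V(3,3) = 0.457655
Backward induction: V(k, i) = exp(-r*dt) * [p * V(k+1, i) + (1-p) * V(k+1, i+1)].
  V(2,0) = exp(-r*dt) * [p*4.745840 + (1-p)*3.225041] = 3.969094
  V(2,1) = exp(-r*dt) * [p*3.225041 + (1-p)*1.797555] = 2.496876
  V(2,2) = exp(-r*dt) * [p*1.797555 + (1-p)*0.457655] = 1.114989
  V(1,0) = exp(-r*dt) * [p*3.969094 + (1-p)*2.496876] = 3.217629
  V(1,1) = exp(-r*dt) * [p*2.496876 + (1-p)*1.114989] = 1.792440
  V(0,0) = exp(-r*dt) * [p*3.217629 + (1-p)*1.792440] = 2.490637

Answer: Price = V(0,0) = 2.4906


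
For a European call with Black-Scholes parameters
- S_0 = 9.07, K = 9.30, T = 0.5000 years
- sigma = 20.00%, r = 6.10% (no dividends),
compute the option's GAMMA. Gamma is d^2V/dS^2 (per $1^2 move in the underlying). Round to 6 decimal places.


d1 = 0.1093036043; d2 = -0.0321177519
phi(d1) = 0.3965662471; exp(-qT) = 1.0000000000; exp(-rT) = 0.9699604321
Gamma = exp(-qT) * phi(d1) / (S * sigma * sqrt(T)) = 1.0000000000 * 0.3965662471 / (9.0700 * 0.2000 * 0.7071067812) = 0.309167

Answer: Gamma = 0.309167


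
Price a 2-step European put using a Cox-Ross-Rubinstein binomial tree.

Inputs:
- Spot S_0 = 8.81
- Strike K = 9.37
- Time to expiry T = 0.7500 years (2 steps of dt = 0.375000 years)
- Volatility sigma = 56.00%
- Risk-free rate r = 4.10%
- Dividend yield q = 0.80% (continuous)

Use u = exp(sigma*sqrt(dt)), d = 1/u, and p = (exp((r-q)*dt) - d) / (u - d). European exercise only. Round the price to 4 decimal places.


dt = T/N = 0.375000
u = exp(sigma*sqrt(dt)) = 1.409068; d = 1/u = 0.709689
p = (exp((r-q)*dt) - d) / (u - d) = 0.432902
Discount per step: exp(-r*dt) = 0.984743
Stock lattice S(k, i) with i counting down-moves:
  k=0: S(0,0) = 8.8100
  k=1: S(1,0) = 12.4139; S(1,1) = 6.2524
  k=2: S(2,0) = 17.4920; S(2,1) = 8.8100; S(2,2) = 4.4372
Terminal payoffs V(N, i) = max(K - S_T, 0):
  V(2,0) = 0.000000; V(2,1) = 0.560000; V(2,2) = 4.932770
Backward induction: V(k, i) = exp(-r*dt) * [p * V(k+1, i) + (1-p) * V(k+1, i+1)].
  V(1,0) = exp(-r*dt) * [p*0.000000 + (1-p)*0.560000] = 0.312729
  V(1,1) = exp(-r*dt) * [p*0.560000 + (1-p)*4.932770] = 2.993408
  V(0,0) = exp(-r*dt) * [p*0.312729 + (1-p)*2.993408] = 1.804970

Answer: Price = V(0,0) = 1.8050


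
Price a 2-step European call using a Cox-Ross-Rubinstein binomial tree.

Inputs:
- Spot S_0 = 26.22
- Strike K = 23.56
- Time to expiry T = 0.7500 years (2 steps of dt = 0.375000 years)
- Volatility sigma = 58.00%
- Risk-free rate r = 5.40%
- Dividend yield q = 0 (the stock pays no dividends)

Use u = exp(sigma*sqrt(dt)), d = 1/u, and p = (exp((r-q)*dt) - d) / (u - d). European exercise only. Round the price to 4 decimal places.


dt = T/N = 0.375000
u = exp(sigma*sqrt(dt)) = 1.426432; d = 1/u = 0.701050
p = (exp((r-q)*dt) - d) / (u - d) = 0.440329
Discount per step: exp(-r*dt) = 0.979954
Stock lattice S(k, i) with i counting down-moves:
  k=0: S(0,0) = 26.2200
  k=1: S(1,0) = 37.4010; S(1,1) = 18.3815
  k=2: S(2,0) = 53.3500; S(2,1) = 26.2200; S(2,2) = 12.8864
Terminal payoffs V(N, i) = max(S_T - K, 0):
  V(2,0) = 29.790028; V(2,1) = 2.660000; V(2,2) = 0.000000
Backward induction: V(k, i) = exp(-r*dt) * [p * V(k+1, i) + (1-p) * V(k+1, i+1)].
  V(1,0) = exp(-r*dt) * [p*29.790028 + (1-p)*2.660000] = 14.313331
  V(1,1) = exp(-r*dt) * [p*2.660000 + (1-p)*0.000000] = 1.147795
  V(0,0) = exp(-r*dt) * [p*14.313331 + (1-p)*1.147795] = 6.805738

Answer: Price = V(0,0) = 6.8057


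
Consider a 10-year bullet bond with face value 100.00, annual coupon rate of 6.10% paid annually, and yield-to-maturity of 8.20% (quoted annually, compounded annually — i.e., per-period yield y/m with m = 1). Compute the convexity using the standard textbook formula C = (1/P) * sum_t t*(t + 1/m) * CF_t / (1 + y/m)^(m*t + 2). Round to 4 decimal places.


Answer: Convexity = 64.3336

Derivation:
Coupon per period c = face * coupon_rate / m = 6.100000
Periods per year m = 1; per-period yield y/m = 0.082000
Number of cashflows N = 10
Cashflows (t years, CF_t, discount factor 1/(1+y/m)^(m*t), PV):
  t = 1.0000: CF_t = 6.100000, DF = 0.924214, PV = 5.637708
  t = 2.0000: CF_t = 6.100000, DF = 0.854172, PV = 5.210451
  t = 3.0000: CF_t = 6.100000, DF = 0.789438, PV = 4.815574
  t = 4.0000: CF_t = 6.100000, DF = 0.729610, PV = 4.450623
  t = 5.0000: CF_t = 6.100000, DF = 0.674316, PV = 4.113330
  t = 6.0000: CF_t = 6.100000, DF = 0.623213, PV = 3.801599
  t = 7.0000: CF_t = 6.100000, DF = 0.575982, PV = 3.513492
  t = 8.0000: CF_t = 6.100000, DF = 0.532331, PV = 3.247220
  t = 9.0000: CF_t = 6.100000, DF = 0.491988, PV = 3.001128
  t = 10.0000: CF_t = 106.100000, DF = 0.454703, PV = 48.243941
Price P = sum_t PV_t = 86.035065
Convexity numerator sum_t t*(t + 1/m) * CF_t / (1+y/m)^(m*t + 2):
  t = 1.0000: term = 9.631148
  t = 2.0000: term = 26.703737
  t = 3.0000: term = 49.359958
  t = 4.0000: term = 76.031974
  t = 5.0000: term = 105.404770
  t = 6.0000: term = 136.383251
  t = 7.0000: term = 168.063156
  t = 8.0000: term = 199.705361
  t = 9.0000: term = 230.713218
  t = 10.0000: term = 4532.950116
Convexity = (1/P) * sum = 5534.946689 / 86.035065 = 64.333614


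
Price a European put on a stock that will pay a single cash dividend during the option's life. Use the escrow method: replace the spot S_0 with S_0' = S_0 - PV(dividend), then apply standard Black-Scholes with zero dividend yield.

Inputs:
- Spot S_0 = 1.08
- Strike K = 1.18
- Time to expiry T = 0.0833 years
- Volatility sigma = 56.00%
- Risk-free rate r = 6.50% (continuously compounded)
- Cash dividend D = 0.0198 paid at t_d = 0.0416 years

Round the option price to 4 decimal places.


Answer: Price = 0.1423

Derivation:
PV(D) = D * exp(-r * t_d) = 0.0198 * 0.99729965 = 0.01974653
S_0' = S_0 - PV(D) = 1.0800 - 0.01974653 = 1.06025347
d1 = (ln(S_0'/K) + (r + sigma^2/2)*T) / (sigma*sqrt(T)) = -0.54775000
d2 = d1 - sigma*sqrt(T) = -0.70937574
exp(-rT) = 0.99460013
N(-d1) = 0.70806821; N(-d2) = 0.76095433
P = K * exp(-rT) * N(-d2) - S_0' * N(-d1) = 1.1800 * 0.99460013 * 0.76095433 - 1.06025347 * 0.70806821 = 0.1423


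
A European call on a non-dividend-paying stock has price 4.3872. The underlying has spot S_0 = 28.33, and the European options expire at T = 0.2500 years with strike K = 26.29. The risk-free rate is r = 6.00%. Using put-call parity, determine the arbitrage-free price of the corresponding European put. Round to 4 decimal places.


Put-call parity: C - P = S_0 * exp(-qT) - K * exp(-rT).
S_0 * exp(-qT) = 28.3300 * 1.00000000 = 28.33000000
K * exp(-rT) = 26.2900 * 0.98511194 = 25.89859289
P = C - S*exp(-qT) + K*exp(-rT)
P = 4.3872 - 28.33000000 + 25.89859289 = 1.9558

Answer: Put price = 1.9558


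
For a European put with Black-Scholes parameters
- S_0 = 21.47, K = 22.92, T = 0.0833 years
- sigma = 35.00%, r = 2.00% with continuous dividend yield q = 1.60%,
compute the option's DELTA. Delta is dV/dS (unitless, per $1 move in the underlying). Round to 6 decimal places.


Answer: Delta = -0.722497

Derivation:
d1 = -0.5931525982; d2 = -0.6941686860
phi(d1) = 0.3345886087; exp(-qT) = 0.9986680878; exp(-rT) = 0.9983353870
N(-d1) = 0.7234604838
Delta = -exp(-qT) * N(-d1) = -0.9986680878 * 0.7234604838 = -0.722497


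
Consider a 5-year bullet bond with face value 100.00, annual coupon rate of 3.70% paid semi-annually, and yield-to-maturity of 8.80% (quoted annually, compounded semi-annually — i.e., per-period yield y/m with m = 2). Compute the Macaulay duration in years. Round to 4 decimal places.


Answer: Macaulay duration = 4.5521 years

Derivation:
Coupon per period c = face * coupon_rate / m = 1.850000
Periods per year m = 2; per-period yield y/m = 0.044000
Number of cashflows N = 10
Cashflows (t years, CF_t, discount factor 1/(1+y/m)^(m*t), PV):
  t = 0.5000: CF_t = 1.850000, DF = 0.957854, PV = 1.772031
  t = 1.0000: CF_t = 1.850000, DF = 0.917485, PV = 1.697347
  t = 1.5000: CF_t = 1.850000, DF = 0.878817, PV = 1.625812
  t = 2.0000: CF_t = 1.850000, DF = 0.841779, PV = 1.557291
  t = 2.5000: CF_t = 1.850000, DF = 0.806302, PV = 1.491658
  t = 3.0000: CF_t = 1.850000, DF = 0.772320, PV = 1.428791
  t = 3.5000: CF_t = 1.850000, DF = 0.739770, PV = 1.368574
  t = 4.0000: CF_t = 1.850000, DF = 0.708592, PV = 1.310894
  t = 4.5000: CF_t = 1.850000, DF = 0.678728, PV = 1.255646
  t = 5.0000: CF_t = 101.850000, DF = 0.650122, PV = 66.214949
Price P = sum_t PV_t = 79.722993
Macaulay numerator sum_t t * PV_t:
  t * PV_t at t = 0.5000: 0.886015
  t * PV_t at t = 1.0000: 1.697347
  t * PV_t at t = 1.5000: 2.438717
  t * PV_t at t = 2.0000: 3.114582
  t * PV_t at t = 2.5000: 3.729145
  t * PV_t at t = 3.0000: 4.286373
  t * PV_t at t = 3.5000: 4.790008
  t * PV_t at t = 4.0000: 5.243578
  t * PV_t at t = 4.5000: 5.650407
  t * PV_t at t = 5.0000: 331.074743
Macaulay duration D = (sum_t t * PV_t) / P = 362.910917 / 79.722993 = 4.552149


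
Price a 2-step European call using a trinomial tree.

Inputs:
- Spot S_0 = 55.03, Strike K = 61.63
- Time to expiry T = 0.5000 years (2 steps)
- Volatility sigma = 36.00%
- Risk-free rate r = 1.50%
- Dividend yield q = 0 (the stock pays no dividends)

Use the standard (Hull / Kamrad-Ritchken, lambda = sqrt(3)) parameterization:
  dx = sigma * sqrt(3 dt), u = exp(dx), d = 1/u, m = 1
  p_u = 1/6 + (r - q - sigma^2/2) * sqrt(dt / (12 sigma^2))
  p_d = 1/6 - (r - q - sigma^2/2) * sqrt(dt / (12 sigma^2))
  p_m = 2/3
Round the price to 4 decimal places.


dt = T/N = 0.250000; dx = sigma*sqrt(3*dt) = 0.311769
u = exp(dx) = 1.365839; d = 1/u = 0.732151
p_u = 0.146700, p_m = 0.666667, p_d = 0.186633
Discount per step: exp(-r*dt) = 0.996257
Stock lattice S(k, j) with j the centered position index:
  k=0: S(0,+0) = 55.0300
  k=1: S(1,-1) = 40.2902; S(1,+0) = 55.0300; S(1,+1) = 75.1621
  k=2: S(2,-2) = 29.4985; S(2,-1) = 40.2902; S(2,+0) = 55.0300; S(2,+1) = 75.1621; S(2,+2) = 102.6594
Terminal payoffs V(N, j) = max(S_T - K, 0):
  V(2,-2) = 0.000000; V(2,-1) = 0.000000; V(2,+0) = 0.000000; V(2,+1) = 13.532139; V(2,+2) = 41.029407
Backward induction: V(k, j) = exp(-r*dt) * [p_u * V(k+1, j+1) + p_m * V(k+1, j) + p_d * V(k+1, j-1)]
  V(1,-1) = exp(-r*dt) * [p_u*0.000000 + p_m*0.000000 + p_d*0.000000] = 0.000000
  V(1,+0) = exp(-r*dt) * [p_u*13.532139 + p_m*0.000000 + p_d*0.000000] = 1.977734
  V(1,+1) = exp(-r*dt) * [p_u*41.029407 + p_m*13.532139 + p_d*0.000000] = 14.984143
  V(0,+0) = exp(-r*dt) * [p_u*14.984143 + p_m*1.977734 + p_d*0.000000] = 3.503500

Answer: Price = V(0,0) = 3.5035


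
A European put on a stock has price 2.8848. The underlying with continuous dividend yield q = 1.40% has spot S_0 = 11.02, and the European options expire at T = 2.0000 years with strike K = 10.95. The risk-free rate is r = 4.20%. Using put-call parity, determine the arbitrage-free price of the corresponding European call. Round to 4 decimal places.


Put-call parity: C - P = S_0 * exp(-qT) - K * exp(-rT).
S_0 * exp(-qT) = 11.0200 * 0.97238837 = 10.71571980
K * exp(-rT) = 10.9500 * 0.91943126 = 10.06777225
C = P + S*exp(-qT) - K*exp(-rT)
C = 2.8848 + 10.71571980 - 10.06777225 = 3.5327

Answer: Call price = 3.5327


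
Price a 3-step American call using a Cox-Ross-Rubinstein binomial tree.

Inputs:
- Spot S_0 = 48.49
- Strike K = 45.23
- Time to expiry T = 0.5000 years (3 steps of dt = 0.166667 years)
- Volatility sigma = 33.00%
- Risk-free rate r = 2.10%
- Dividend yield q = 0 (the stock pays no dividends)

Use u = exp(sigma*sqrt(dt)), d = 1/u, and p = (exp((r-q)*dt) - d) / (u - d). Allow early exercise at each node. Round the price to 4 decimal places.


dt = T/N = 0.166667
u = exp(sigma*sqrt(dt)) = 1.144219; d = 1/u = 0.873959
p = (exp((r-q)*dt) - d) / (u - d) = 0.479344
Discount per step: exp(-r*dt) = 0.996506
Stock lattice S(k, i) with i counting down-moves:
  k=0: S(0,0) = 48.4900
  k=1: S(1,0) = 55.4832; S(1,1) = 42.3783
  k=2: S(2,0) = 63.4849; S(2,1) = 48.4900; S(2,2) = 37.0369
  k=3: S(3,0) = 72.6406; S(3,1) = 55.4832; S(3,2) = 42.3783; S(3,3) = 32.3687
Terminal payoffs V(N, i) = max(S_T - K, 0):
  V(3,0) = 27.410557; V(3,1) = 10.253159; V(3,2) = 0.000000; V(3,3) = 0.000000
Backward induction: V(k, i) = exp(-r*dt) * [p * V(k+1, i) + (1-p) * V(k+1, i+1)]; then take max(V_cont, immediate exercise) for American.
  V(2,0) = exp(-r*dt) * [p*27.410557 + (1-p)*10.253159] = 18.412889; exercise = 18.254861; V(2,0) = max -> 18.412889
  V(2,1) = exp(-r*dt) * [p*10.253159 + (1-p)*0.000000] = 4.897614; exercise = 3.260000; V(2,1) = max -> 4.897614
  V(2,2) = exp(-r*dt) * [p*0.000000 + (1-p)*0.000000] = 0.000000; exercise = 0.000000; V(2,2) = max -> 0.000000
  V(1,0) = exp(-r*dt) * [p*18.412889 + (1-p)*4.897614] = 11.336327; exercise = 10.253159; V(1,0) = max -> 11.336327
  V(1,1) = exp(-r*dt) * [p*4.897614 + (1-p)*0.000000] = 2.339437; exercise = 0.000000; V(1,1) = max -> 2.339437
  V(0,0) = exp(-r*dt) * [p*11.336327 + (1-p)*2.339437] = 6.628797; exercise = 3.260000; V(0,0) = max -> 6.628797

Answer: Price = V(0,0) = 6.6288


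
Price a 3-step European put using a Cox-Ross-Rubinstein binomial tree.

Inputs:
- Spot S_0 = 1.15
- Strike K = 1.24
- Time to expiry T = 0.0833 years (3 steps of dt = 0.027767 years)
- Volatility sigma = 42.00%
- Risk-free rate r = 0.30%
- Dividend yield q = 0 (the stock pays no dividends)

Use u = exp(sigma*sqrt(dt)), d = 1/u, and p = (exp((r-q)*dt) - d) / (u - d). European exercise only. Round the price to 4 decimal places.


Answer: Price = V(0,0) = 0.1098

Derivation:
dt = T/N = 0.027767
u = exp(sigma*sqrt(dt)) = 1.072493; d = 1/u = 0.932407
p = (exp((r-q)*dt) - d) / (u - d) = 0.483105
Discount per step: exp(-r*dt) = 0.999917
Stock lattice S(k, i) with i counting down-moves:
  k=0: S(0,0) = 1.1500
  k=1: S(1,0) = 1.2334; S(1,1) = 1.0723
  k=2: S(2,0) = 1.3228; S(2,1) = 1.1500; S(2,2) = 0.9998
  k=3: S(3,0) = 1.4187; S(3,1) = 1.2334; S(3,2) = 1.0723; S(3,3) = 0.9322
Terminal payoffs V(N, i) = max(K - S_T, 0):
  V(3,0) = 0.000000; V(3,1) = 0.006633; V(3,2) = 0.167732; V(3,3) = 0.307789
Backward induction: V(k, i) = exp(-r*dt) * [p * V(k+1, i) + (1-p) * V(k+1, i+1)].
  V(2,0) = exp(-r*dt) * [p*0.000000 + (1-p)*0.006633] = 0.003428
  V(2,1) = exp(-r*dt) * [p*0.006633 + (1-p)*0.167732] = 0.089897
  V(2,2) = exp(-r*dt) * [p*0.167732 + (1-p)*0.307789] = 0.240107
  V(1,0) = exp(-r*dt) * [p*0.003428 + (1-p)*0.089897] = 0.048119
  V(1,1) = exp(-r*dt) * [p*0.089897 + (1-p)*0.240107] = 0.167526
  V(0,0) = exp(-r*dt) * [p*0.048119 + (1-p)*0.167526] = 0.109831


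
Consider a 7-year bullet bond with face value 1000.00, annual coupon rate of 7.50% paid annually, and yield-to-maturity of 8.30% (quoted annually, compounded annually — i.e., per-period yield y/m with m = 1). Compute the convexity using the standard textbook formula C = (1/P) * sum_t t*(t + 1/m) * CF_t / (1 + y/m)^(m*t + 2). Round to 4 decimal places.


Answer: Convexity = 35.7786

Derivation:
Coupon per period c = face * coupon_rate / m = 75.000000
Periods per year m = 1; per-period yield y/m = 0.083000
Number of cashflows N = 7
Cashflows (t years, CF_t, discount factor 1/(1+y/m)^(m*t), PV):
  t = 1.0000: CF_t = 75.000000, DF = 0.923361, PV = 69.252078
  t = 2.0000: CF_t = 75.000000, DF = 0.852596, PV = 63.944670
  t = 3.0000: CF_t = 75.000000, DF = 0.787254, PV = 59.044017
  t = 4.0000: CF_t = 75.000000, DF = 0.726919, PV = 54.518944
  t = 5.0000: CF_t = 75.000000, DF = 0.671209, PV = 50.340669
  t = 6.0000: CF_t = 75.000000, DF = 0.619768, PV = 46.482612
  t = 7.0000: CF_t = 1075.000000, DF = 0.572270, PV = 615.190001
Price P = sum_t PV_t = 958.772990
Convexity numerator sum_t t*(t + 1/m) * CF_t / (1+y/m)^(m*t + 2):
  t = 1.0000: term = 118.088033
  t = 2.0000: term = 327.113665
  t = 3.0000: term = 604.088024
  t = 4.0000: term = 929.652238
  t = 5.0000: term = 1287.606978
  t = 6.0000: term = 1664.496556
  t = 7.0000: term = 29372.464098
Convexity = (1/P) * sum = 34303.509593 / 958.772990 = 35.778552


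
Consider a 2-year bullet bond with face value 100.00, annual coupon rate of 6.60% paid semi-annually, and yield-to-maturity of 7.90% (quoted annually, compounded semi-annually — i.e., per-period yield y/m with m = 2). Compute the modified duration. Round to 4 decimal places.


Answer: Modified duration = 1.8325

Derivation:
Coupon per period c = face * coupon_rate / m = 3.300000
Periods per year m = 2; per-period yield y/m = 0.039500
Number of cashflows N = 4
Cashflows (t years, CF_t, discount factor 1/(1+y/m)^(m*t), PV):
  t = 0.5000: CF_t = 3.300000, DF = 0.962001, PV = 3.174603
  t = 1.0000: CF_t = 3.300000, DF = 0.925446, PV = 3.053971
  t = 1.5000: CF_t = 3.300000, DF = 0.890280, PV = 2.937923
  t = 2.0000: CF_t = 103.300000, DF = 0.856450, PV = 88.471287
Price P = sum_t PV_t = 97.637785
First compute Macaulay numerator sum_t t * PV_t:
  t * PV_t at t = 0.5000: 1.587302
  t * PV_t at t = 1.0000: 3.053971
  t * PV_t at t = 1.5000: 4.406885
  t * PV_t at t = 2.0000: 176.942575
Macaulay duration D = 185.990733 / 97.637785 = 1.904905
Modified duration = D / (1 + y/m) = 1.904905 / (1 + 0.039500) = 1.832521


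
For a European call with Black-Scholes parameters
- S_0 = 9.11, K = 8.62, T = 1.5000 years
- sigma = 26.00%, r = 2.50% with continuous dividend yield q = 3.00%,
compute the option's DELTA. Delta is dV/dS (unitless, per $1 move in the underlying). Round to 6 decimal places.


d1 = 0.3092877322; d2 = -0.0091459343
phi(d1) = 0.3803102227; exp(-qT) = 0.9559974818; exp(-rT) = 0.9631944177
N(d1) = 0.6214486690
Delta = exp(-qT) * N(d1) = 0.9559974818 * 0.6214486690 = 0.594103

Answer: Delta = 0.594103


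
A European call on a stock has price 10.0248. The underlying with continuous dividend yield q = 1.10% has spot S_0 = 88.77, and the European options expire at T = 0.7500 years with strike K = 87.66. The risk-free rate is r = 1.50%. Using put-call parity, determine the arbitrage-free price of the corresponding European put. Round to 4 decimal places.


Answer: Put price = 8.6635

Derivation:
Put-call parity: C - P = S_0 * exp(-qT) - K * exp(-rT).
S_0 * exp(-qT) = 88.7700 * 0.99178394 = 88.04066016
K * exp(-rT) = 87.6600 * 0.98881304 = 86.67935149
P = C - S*exp(-qT) + K*exp(-rT)
P = 10.0248 - 88.04066016 + 86.67935149 = 8.6635


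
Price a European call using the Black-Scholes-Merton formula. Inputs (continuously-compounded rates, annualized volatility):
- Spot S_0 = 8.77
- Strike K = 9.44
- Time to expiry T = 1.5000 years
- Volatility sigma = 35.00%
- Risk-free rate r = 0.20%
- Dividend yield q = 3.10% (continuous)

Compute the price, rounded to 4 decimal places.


d1 = (ln(S/K) + (r - q + 0.5*sigma^2) * T) / (sigma * sqrt(T)) = -0.05889080
d2 = d1 - sigma * sqrt(T) = -0.48755151
exp(-rT) = 0.99700450; exp(-qT) = 0.95456456
C = S_0 * exp(-qT) * N(d1) - K * exp(-rT) * N(d2)
N(d1) = 0.47651954; N(d2) = 0.31293377
C = 8.7700 * 0.95456456 * 0.47651954 - 9.4400 * 0.99700450 * 0.31293377 = 1.0440

Answer: Price = 1.0440


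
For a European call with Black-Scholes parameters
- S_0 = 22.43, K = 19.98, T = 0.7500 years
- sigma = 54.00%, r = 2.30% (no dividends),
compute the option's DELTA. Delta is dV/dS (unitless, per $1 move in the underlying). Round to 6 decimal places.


d1 = 0.5180490734; d2 = 0.0503953554
phi(d1) = 0.3488455676; exp(-qT) = 1.0000000000; exp(-rT) = 0.9828979294
N(d1) = 0.6977879846
Delta = exp(-qT) * N(d1) = 1.0000000000 * 0.6977879846 = 0.697788

Answer: Delta = 0.697788


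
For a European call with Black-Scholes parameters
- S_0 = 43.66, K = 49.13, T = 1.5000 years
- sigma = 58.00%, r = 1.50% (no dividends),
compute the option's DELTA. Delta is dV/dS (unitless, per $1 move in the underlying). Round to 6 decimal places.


d1 = 0.2206828436; d2 = -0.4896691818
phi(d1) = 0.3893451740; exp(-qT) = 1.0000000000; exp(-rT) = 0.9777512372
N(d1) = 0.5873303045
Delta = exp(-qT) * N(d1) = 1.0000000000 * 0.5873303045 = 0.587330

Answer: Delta = 0.587330


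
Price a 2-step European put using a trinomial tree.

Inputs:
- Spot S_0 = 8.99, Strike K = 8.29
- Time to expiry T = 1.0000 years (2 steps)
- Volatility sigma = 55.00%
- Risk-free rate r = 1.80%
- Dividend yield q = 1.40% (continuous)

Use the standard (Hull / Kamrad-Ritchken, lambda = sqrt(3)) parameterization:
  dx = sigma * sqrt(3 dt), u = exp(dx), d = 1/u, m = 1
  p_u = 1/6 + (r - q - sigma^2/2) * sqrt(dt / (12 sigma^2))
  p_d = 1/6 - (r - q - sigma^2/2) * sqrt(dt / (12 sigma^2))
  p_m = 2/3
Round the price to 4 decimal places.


Answer: Price = V(0,0) = 1.3606

Derivation:
dt = T/N = 0.500000; dx = sigma*sqrt(3*dt) = 0.673610
u = exp(dx) = 1.961304; d = 1/u = 0.509865
p_u = 0.112017, p_m = 0.666667, p_d = 0.221316
Discount per step: exp(-r*dt) = 0.991040
Stock lattice S(k, j) with j the centered position index:
  k=0: S(0,+0) = 8.9900
  k=1: S(1,-1) = 4.5837; S(1,+0) = 8.9900; S(1,+1) = 17.6321
  k=2: S(2,-2) = 2.3371; S(2,-1) = 4.5837; S(2,+0) = 8.9900; S(2,+1) = 17.6321; S(2,+2) = 34.5820
Terminal payoffs V(N, j) = max(K - S_T, 0):
  V(2,-2) = 5.952941; V(2,-1) = 3.706315; V(2,+0) = 0.000000; V(2,+1) = 0.000000; V(2,+2) = 0.000000
Backward induction: V(k, j) = exp(-r*dt) * [p_u * V(k+1, j+1) + p_m * V(k+1, j) + p_d * V(k+1, j-1)]
  V(1,-1) = exp(-r*dt) * [p_u*0.000000 + p_m*3.706315 + p_d*5.952941] = 3.754417
  V(1,+0) = exp(-r*dt) * [p_u*0.000000 + p_m*0.000000 + p_d*3.706315] = 0.812919
  V(1,+1) = exp(-r*dt) * [p_u*0.000000 + p_m*0.000000 + p_d*0.000000] = 0.000000
  V(0,+0) = exp(-r*dt) * [p_u*0.000000 + p_m*0.812919 + p_d*3.754417] = 1.360559
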